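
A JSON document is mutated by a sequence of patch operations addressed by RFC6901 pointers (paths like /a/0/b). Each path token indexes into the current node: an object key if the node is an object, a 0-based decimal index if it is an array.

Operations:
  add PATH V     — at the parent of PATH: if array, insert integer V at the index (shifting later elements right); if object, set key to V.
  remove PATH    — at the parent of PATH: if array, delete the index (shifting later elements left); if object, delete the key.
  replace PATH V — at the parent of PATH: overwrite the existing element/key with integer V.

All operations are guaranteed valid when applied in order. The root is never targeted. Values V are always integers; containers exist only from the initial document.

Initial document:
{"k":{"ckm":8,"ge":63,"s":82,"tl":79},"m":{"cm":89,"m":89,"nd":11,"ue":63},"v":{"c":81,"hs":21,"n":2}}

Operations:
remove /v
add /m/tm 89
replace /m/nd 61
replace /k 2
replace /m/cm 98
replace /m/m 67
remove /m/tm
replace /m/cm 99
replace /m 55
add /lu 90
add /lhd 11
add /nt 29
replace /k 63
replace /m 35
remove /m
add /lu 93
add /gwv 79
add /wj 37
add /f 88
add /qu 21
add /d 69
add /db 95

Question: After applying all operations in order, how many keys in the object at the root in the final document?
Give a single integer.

Answer: 10

Derivation:
After op 1 (remove /v): {"k":{"ckm":8,"ge":63,"s":82,"tl":79},"m":{"cm":89,"m":89,"nd":11,"ue":63}}
After op 2 (add /m/tm 89): {"k":{"ckm":8,"ge":63,"s":82,"tl":79},"m":{"cm":89,"m":89,"nd":11,"tm":89,"ue":63}}
After op 3 (replace /m/nd 61): {"k":{"ckm":8,"ge":63,"s":82,"tl":79},"m":{"cm":89,"m":89,"nd":61,"tm":89,"ue":63}}
After op 4 (replace /k 2): {"k":2,"m":{"cm":89,"m":89,"nd":61,"tm":89,"ue":63}}
After op 5 (replace /m/cm 98): {"k":2,"m":{"cm":98,"m":89,"nd":61,"tm":89,"ue":63}}
After op 6 (replace /m/m 67): {"k":2,"m":{"cm":98,"m":67,"nd":61,"tm":89,"ue":63}}
After op 7 (remove /m/tm): {"k":2,"m":{"cm":98,"m":67,"nd":61,"ue":63}}
After op 8 (replace /m/cm 99): {"k":2,"m":{"cm":99,"m":67,"nd":61,"ue":63}}
After op 9 (replace /m 55): {"k":2,"m":55}
After op 10 (add /lu 90): {"k":2,"lu":90,"m":55}
After op 11 (add /lhd 11): {"k":2,"lhd":11,"lu":90,"m":55}
After op 12 (add /nt 29): {"k":2,"lhd":11,"lu":90,"m":55,"nt":29}
After op 13 (replace /k 63): {"k":63,"lhd":11,"lu":90,"m":55,"nt":29}
After op 14 (replace /m 35): {"k":63,"lhd":11,"lu":90,"m":35,"nt":29}
After op 15 (remove /m): {"k":63,"lhd":11,"lu":90,"nt":29}
After op 16 (add /lu 93): {"k":63,"lhd":11,"lu":93,"nt":29}
After op 17 (add /gwv 79): {"gwv":79,"k":63,"lhd":11,"lu":93,"nt":29}
After op 18 (add /wj 37): {"gwv":79,"k":63,"lhd":11,"lu":93,"nt":29,"wj":37}
After op 19 (add /f 88): {"f":88,"gwv":79,"k":63,"lhd":11,"lu":93,"nt":29,"wj":37}
After op 20 (add /qu 21): {"f":88,"gwv":79,"k":63,"lhd":11,"lu":93,"nt":29,"qu":21,"wj":37}
After op 21 (add /d 69): {"d":69,"f":88,"gwv":79,"k":63,"lhd":11,"lu":93,"nt":29,"qu":21,"wj":37}
After op 22 (add /db 95): {"d":69,"db":95,"f":88,"gwv":79,"k":63,"lhd":11,"lu":93,"nt":29,"qu":21,"wj":37}
Size at the root: 10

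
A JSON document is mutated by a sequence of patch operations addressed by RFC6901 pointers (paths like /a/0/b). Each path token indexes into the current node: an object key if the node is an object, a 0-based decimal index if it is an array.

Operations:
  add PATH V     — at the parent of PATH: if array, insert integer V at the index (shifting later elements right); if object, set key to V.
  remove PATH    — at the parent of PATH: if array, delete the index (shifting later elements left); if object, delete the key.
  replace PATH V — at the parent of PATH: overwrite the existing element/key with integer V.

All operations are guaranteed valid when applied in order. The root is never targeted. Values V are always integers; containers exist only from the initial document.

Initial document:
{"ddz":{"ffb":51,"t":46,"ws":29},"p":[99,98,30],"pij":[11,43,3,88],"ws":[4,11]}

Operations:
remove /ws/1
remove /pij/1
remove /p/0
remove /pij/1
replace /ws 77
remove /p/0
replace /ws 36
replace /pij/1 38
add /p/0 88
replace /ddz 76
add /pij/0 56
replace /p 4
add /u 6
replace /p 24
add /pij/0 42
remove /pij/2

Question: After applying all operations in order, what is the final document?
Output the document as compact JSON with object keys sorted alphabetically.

After op 1 (remove /ws/1): {"ddz":{"ffb":51,"t":46,"ws":29},"p":[99,98,30],"pij":[11,43,3,88],"ws":[4]}
After op 2 (remove /pij/1): {"ddz":{"ffb":51,"t":46,"ws":29},"p":[99,98,30],"pij":[11,3,88],"ws":[4]}
After op 3 (remove /p/0): {"ddz":{"ffb":51,"t":46,"ws":29},"p":[98,30],"pij":[11,3,88],"ws":[4]}
After op 4 (remove /pij/1): {"ddz":{"ffb":51,"t":46,"ws":29},"p":[98,30],"pij":[11,88],"ws":[4]}
After op 5 (replace /ws 77): {"ddz":{"ffb":51,"t":46,"ws":29},"p":[98,30],"pij":[11,88],"ws":77}
After op 6 (remove /p/0): {"ddz":{"ffb":51,"t":46,"ws":29},"p":[30],"pij":[11,88],"ws":77}
After op 7 (replace /ws 36): {"ddz":{"ffb":51,"t":46,"ws":29},"p":[30],"pij":[11,88],"ws":36}
After op 8 (replace /pij/1 38): {"ddz":{"ffb":51,"t":46,"ws":29},"p":[30],"pij":[11,38],"ws":36}
After op 9 (add /p/0 88): {"ddz":{"ffb":51,"t":46,"ws":29},"p":[88,30],"pij":[11,38],"ws":36}
After op 10 (replace /ddz 76): {"ddz":76,"p":[88,30],"pij":[11,38],"ws":36}
After op 11 (add /pij/0 56): {"ddz":76,"p":[88,30],"pij":[56,11,38],"ws":36}
After op 12 (replace /p 4): {"ddz":76,"p":4,"pij":[56,11,38],"ws":36}
After op 13 (add /u 6): {"ddz":76,"p":4,"pij":[56,11,38],"u":6,"ws":36}
After op 14 (replace /p 24): {"ddz":76,"p":24,"pij":[56,11,38],"u":6,"ws":36}
After op 15 (add /pij/0 42): {"ddz":76,"p":24,"pij":[42,56,11,38],"u":6,"ws":36}
After op 16 (remove /pij/2): {"ddz":76,"p":24,"pij":[42,56,38],"u":6,"ws":36}

Answer: {"ddz":76,"p":24,"pij":[42,56,38],"u":6,"ws":36}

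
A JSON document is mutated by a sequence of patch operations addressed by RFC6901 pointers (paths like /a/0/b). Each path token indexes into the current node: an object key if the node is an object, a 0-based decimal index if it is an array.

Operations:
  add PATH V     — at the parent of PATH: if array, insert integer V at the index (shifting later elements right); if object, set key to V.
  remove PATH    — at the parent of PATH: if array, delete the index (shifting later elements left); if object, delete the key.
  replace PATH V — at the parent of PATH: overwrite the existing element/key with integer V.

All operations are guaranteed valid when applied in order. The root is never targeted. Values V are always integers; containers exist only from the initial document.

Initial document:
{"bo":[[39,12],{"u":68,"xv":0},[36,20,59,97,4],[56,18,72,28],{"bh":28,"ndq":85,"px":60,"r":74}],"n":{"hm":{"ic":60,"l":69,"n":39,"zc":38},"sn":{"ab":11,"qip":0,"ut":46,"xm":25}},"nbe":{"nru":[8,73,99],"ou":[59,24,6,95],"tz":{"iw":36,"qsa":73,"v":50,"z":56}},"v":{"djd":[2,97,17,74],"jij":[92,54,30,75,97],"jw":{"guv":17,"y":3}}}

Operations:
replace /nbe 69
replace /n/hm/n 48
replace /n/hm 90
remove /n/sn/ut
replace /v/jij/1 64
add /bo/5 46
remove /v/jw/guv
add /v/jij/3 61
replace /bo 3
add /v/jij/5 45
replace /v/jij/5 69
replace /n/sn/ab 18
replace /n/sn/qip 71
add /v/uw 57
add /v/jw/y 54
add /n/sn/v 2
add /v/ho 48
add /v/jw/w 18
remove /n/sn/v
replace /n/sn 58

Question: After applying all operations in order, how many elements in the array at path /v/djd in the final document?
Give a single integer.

After op 1 (replace /nbe 69): {"bo":[[39,12],{"u":68,"xv":0},[36,20,59,97,4],[56,18,72,28],{"bh":28,"ndq":85,"px":60,"r":74}],"n":{"hm":{"ic":60,"l":69,"n":39,"zc":38},"sn":{"ab":11,"qip":0,"ut":46,"xm":25}},"nbe":69,"v":{"djd":[2,97,17,74],"jij":[92,54,30,75,97],"jw":{"guv":17,"y":3}}}
After op 2 (replace /n/hm/n 48): {"bo":[[39,12],{"u":68,"xv":0},[36,20,59,97,4],[56,18,72,28],{"bh":28,"ndq":85,"px":60,"r":74}],"n":{"hm":{"ic":60,"l":69,"n":48,"zc":38},"sn":{"ab":11,"qip":0,"ut":46,"xm":25}},"nbe":69,"v":{"djd":[2,97,17,74],"jij":[92,54,30,75,97],"jw":{"guv":17,"y":3}}}
After op 3 (replace /n/hm 90): {"bo":[[39,12],{"u":68,"xv":0},[36,20,59,97,4],[56,18,72,28],{"bh":28,"ndq":85,"px":60,"r":74}],"n":{"hm":90,"sn":{"ab":11,"qip":0,"ut":46,"xm":25}},"nbe":69,"v":{"djd":[2,97,17,74],"jij":[92,54,30,75,97],"jw":{"guv":17,"y":3}}}
After op 4 (remove /n/sn/ut): {"bo":[[39,12],{"u":68,"xv":0},[36,20,59,97,4],[56,18,72,28],{"bh":28,"ndq":85,"px":60,"r":74}],"n":{"hm":90,"sn":{"ab":11,"qip":0,"xm":25}},"nbe":69,"v":{"djd":[2,97,17,74],"jij":[92,54,30,75,97],"jw":{"guv":17,"y":3}}}
After op 5 (replace /v/jij/1 64): {"bo":[[39,12],{"u":68,"xv":0},[36,20,59,97,4],[56,18,72,28],{"bh":28,"ndq":85,"px":60,"r":74}],"n":{"hm":90,"sn":{"ab":11,"qip":0,"xm":25}},"nbe":69,"v":{"djd":[2,97,17,74],"jij":[92,64,30,75,97],"jw":{"guv":17,"y":3}}}
After op 6 (add /bo/5 46): {"bo":[[39,12],{"u":68,"xv":0},[36,20,59,97,4],[56,18,72,28],{"bh":28,"ndq":85,"px":60,"r":74},46],"n":{"hm":90,"sn":{"ab":11,"qip":0,"xm":25}},"nbe":69,"v":{"djd":[2,97,17,74],"jij":[92,64,30,75,97],"jw":{"guv":17,"y":3}}}
After op 7 (remove /v/jw/guv): {"bo":[[39,12],{"u":68,"xv":0},[36,20,59,97,4],[56,18,72,28],{"bh":28,"ndq":85,"px":60,"r":74},46],"n":{"hm":90,"sn":{"ab":11,"qip":0,"xm":25}},"nbe":69,"v":{"djd":[2,97,17,74],"jij":[92,64,30,75,97],"jw":{"y":3}}}
After op 8 (add /v/jij/3 61): {"bo":[[39,12],{"u":68,"xv":0},[36,20,59,97,4],[56,18,72,28],{"bh":28,"ndq":85,"px":60,"r":74},46],"n":{"hm":90,"sn":{"ab":11,"qip":0,"xm":25}},"nbe":69,"v":{"djd":[2,97,17,74],"jij":[92,64,30,61,75,97],"jw":{"y":3}}}
After op 9 (replace /bo 3): {"bo":3,"n":{"hm":90,"sn":{"ab":11,"qip":0,"xm":25}},"nbe":69,"v":{"djd":[2,97,17,74],"jij":[92,64,30,61,75,97],"jw":{"y":3}}}
After op 10 (add /v/jij/5 45): {"bo":3,"n":{"hm":90,"sn":{"ab":11,"qip":0,"xm":25}},"nbe":69,"v":{"djd":[2,97,17,74],"jij":[92,64,30,61,75,45,97],"jw":{"y":3}}}
After op 11 (replace /v/jij/5 69): {"bo":3,"n":{"hm":90,"sn":{"ab":11,"qip":0,"xm":25}},"nbe":69,"v":{"djd":[2,97,17,74],"jij":[92,64,30,61,75,69,97],"jw":{"y":3}}}
After op 12 (replace /n/sn/ab 18): {"bo":3,"n":{"hm":90,"sn":{"ab":18,"qip":0,"xm":25}},"nbe":69,"v":{"djd":[2,97,17,74],"jij":[92,64,30,61,75,69,97],"jw":{"y":3}}}
After op 13 (replace /n/sn/qip 71): {"bo":3,"n":{"hm":90,"sn":{"ab":18,"qip":71,"xm":25}},"nbe":69,"v":{"djd":[2,97,17,74],"jij":[92,64,30,61,75,69,97],"jw":{"y":3}}}
After op 14 (add /v/uw 57): {"bo":3,"n":{"hm":90,"sn":{"ab":18,"qip":71,"xm":25}},"nbe":69,"v":{"djd":[2,97,17,74],"jij":[92,64,30,61,75,69,97],"jw":{"y":3},"uw":57}}
After op 15 (add /v/jw/y 54): {"bo":3,"n":{"hm":90,"sn":{"ab":18,"qip":71,"xm":25}},"nbe":69,"v":{"djd":[2,97,17,74],"jij":[92,64,30,61,75,69,97],"jw":{"y":54},"uw":57}}
After op 16 (add /n/sn/v 2): {"bo":3,"n":{"hm":90,"sn":{"ab":18,"qip":71,"v":2,"xm":25}},"nbe":69,"v":{"djd":[2,97,17,74],"jij":[92,64,30,61,75,69,97],"jw":{"y":54},"uw":57}}
After op 17 (add /v/ho 48): {"bo":3,"n":{"hm":90,"sn":{"ab":18,"qip":71,"v":2,"xm":25}},"nbe":69,"v":{"djd":[2,97,17,74],"ho":48,"jij":[92,64,30,61,75,69,97],"jw":{"y":54},"uw":57}}
After op 18 (add /v/jw/w 18): {"bo":3,"n":{"hm":90,"sn":{"ab":18,"qip":71,"v":2,"xm":25}},"nbe":69,"v":{"djd":[2,97,17,74],"ho":48,"jij":[92,64,30,61,75,69,97],"jw":{"w":18,"y":54},"uw":57}}
After op 19 (remove /n/sn/v): {"bo":3,"n":{"hm":90,"sn":{"ab":18,"qip":71,"xm":25}},"nbe":69,"v":{"djd":[2,97,17,74],"ho":48,"jij":[92,64,30,61,75,69,97],"jw":{"w":18,"y":54},"uw":57}}
After op 20 (replace /n/sn 58): {"bo":3,"n":{"hm":90,"sn":58},"nbe":69,"v":{"djd":[2,97,17,74],"ho":48,"jij":[92,64,30,61,75,69,97],"jw":{"w":18,"y":54},"uw":57}}
Size at path /v/djd: 4

Answer: 4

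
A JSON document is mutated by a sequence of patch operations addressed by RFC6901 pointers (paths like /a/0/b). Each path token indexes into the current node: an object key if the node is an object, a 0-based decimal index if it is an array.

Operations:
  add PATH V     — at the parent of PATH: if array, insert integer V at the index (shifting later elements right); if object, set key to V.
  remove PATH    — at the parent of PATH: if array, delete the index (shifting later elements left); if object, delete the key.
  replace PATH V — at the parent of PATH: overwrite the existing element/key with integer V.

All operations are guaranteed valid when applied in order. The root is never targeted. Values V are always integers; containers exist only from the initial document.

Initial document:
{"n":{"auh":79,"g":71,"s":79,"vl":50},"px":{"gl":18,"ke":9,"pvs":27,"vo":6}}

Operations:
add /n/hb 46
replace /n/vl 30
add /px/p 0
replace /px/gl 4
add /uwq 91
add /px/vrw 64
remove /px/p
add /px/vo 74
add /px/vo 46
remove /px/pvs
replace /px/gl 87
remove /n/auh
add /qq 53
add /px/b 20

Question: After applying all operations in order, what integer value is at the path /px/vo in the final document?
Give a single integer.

Answer: 46

Derivation:
After op 1 (add /n/hb 46): {"n":{"auh":79,"g":71,"hb":46,"s":79,"vl":50},"px":{"gl":18,"ke":9,"pvs":27,"vo":6}}
After op 2 (replace /n/vl 30): {"n":{"auh":79,"g":71,"hb":46,"s":79,"vl":30},"px":{"gl":18,"ke":9,"pvs":27,"vo":6}}
After op 3 (add /px/p 0): {"n":{"auh":79,"g":71,"hb":46,"s":79,"vl":30},"px":{"gl":18,"ke":9,"p":0,"pvs":27,"vo":6}}
After op 4 (replace /px/gl 4): {"n":{"auh":79,"g":71,"hb":46,"s":79,"vl":30},"px":{"gl":4,"ke":9,"p":0,"pvs":27,"vo":6}}
After op 5 (add /uwq 91): {"n":{"auh":79,"g":71,"hb":46,"s":79,"vl":30},"px":{"gl":4,"ke":9,"p":0,"pvs":27,"vo":6},"uwq":91}
After op 6 (add /px/vrw 64): {"n":{"auh":79,"g":71,"hb":46,"s":79,"vl":30},"px":{"gl":4,"ke":9,"p":0,"pvs":27,"vo":6,"vrw":64},"uwq":91}
After op 7 (remove /px/p): {"n":{"auh":79,"g":71,"hb":46,"s":79,"vl":30},"px":{"gl":4,"ke":9,"pvs":27,"vo":6,"vrw":64},"uwq":91}
After op 8 (add /px/vo 74): {"n":{"auh":79,"g":71,"hb":46,"s":79,"vl":30},"px":{"gl":4,"ke":9,"pvs":27,"vo":74,"vrw":64},"uwq":91}
After op 9 (add /px/vo 46): {"n":{"auh":79,"g":71,"hb":46,"s":79,"vl":30},"px":{"gl":4,"ke":9,"pvs":27,"vo":46,"vrw":64},"uwq":91}
After op 10 (remove /px/pvs): {"n":{"auh":79,"g":71,"hb":46,"s":79,"vl":30},"px":{"gl":4,"ke":9,"vo":46,"vrw":64},"uwq":91}
After op 11 (replace /px/gl 87): {"n":{"auh":79,"g":71,"hb":46,"s":79,"vl":30},"px":{"gl":87,"ke":9,"vo":46,"vrw":64},"uwq":91}
After op 12 (remove /n/auh): {"n":{"g":71,"hb":46,"s":79,"vl":30},"px":{"gl":87,"ke":9,"vo":46,"vrw":64},"uwq":91}
After op 13 (add /qq 53): {"n":{"g":71,"hb":46,"s":79,"vl":30},"px":{"gl":87,"ke":9,"vo":46,"vrw":64},"qq":53,"uwq":91}
After op 14 (add /px/b 20): {"n":{"g":71,"hb":46,"s":79,"vl":30},"px":{"b":20,"gl":87,"ke":9,"vo":46,"vrw":64},"qq":53,"uwq":91}
Value at /px/vo: 46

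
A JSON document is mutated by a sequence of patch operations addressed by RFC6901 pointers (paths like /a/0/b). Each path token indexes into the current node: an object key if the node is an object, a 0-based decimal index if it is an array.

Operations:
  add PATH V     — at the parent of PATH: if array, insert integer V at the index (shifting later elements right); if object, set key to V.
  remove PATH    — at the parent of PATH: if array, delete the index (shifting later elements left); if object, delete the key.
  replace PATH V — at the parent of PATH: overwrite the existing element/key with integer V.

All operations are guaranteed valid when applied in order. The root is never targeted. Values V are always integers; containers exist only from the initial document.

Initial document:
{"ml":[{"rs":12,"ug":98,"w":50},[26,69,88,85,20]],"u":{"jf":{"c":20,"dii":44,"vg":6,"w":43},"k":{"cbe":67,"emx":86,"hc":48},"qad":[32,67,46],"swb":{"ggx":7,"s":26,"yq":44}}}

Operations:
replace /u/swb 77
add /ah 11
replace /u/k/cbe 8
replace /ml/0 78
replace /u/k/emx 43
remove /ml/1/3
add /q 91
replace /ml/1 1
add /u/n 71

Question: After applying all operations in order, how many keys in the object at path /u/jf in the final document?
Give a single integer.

After op 1 (replace /u/swb 77): {"ml":[{"rs":12,"ug":98,"w":50},[26,69,88,85,20]],"u":{"jf":{"c":20,"dii":44,"vg":6,"w":43},"k":{"cbe":67,"emx":86,"hc":48},"qad":[32,67,46],"swb":77}}
After op 2 (add /ah 11): {"ah":11,"ml":[{"rs":12,"ug":98,"w":50},[26,69,88,85,20]],"u":{"jf":{"c":20,"dii":44,"vg":6,"w":43},"k":{"cbe":67,"emx":86,"hc":48},"qad":[32,67,46],"swb":77}}
After op 3 (replace /u/k/cbe 8): {"ah":11,"ml":[{"rs":12,"ug":98,"w":50},[26,69,88,85,20]],"u":{"jf":{"c":20,"dii":44,"vg":6,"w":43},"k":{"cbe":8,"emx":86,"hc":48},"qad":[32,67,46],"swb":77}}
After op 4 (replace /ml/0 78): {"ah":11,"ml":[78,[26,69,88,85,20]],"u":{"jf":{"c":20,"dii":44,"vg":6,"w":43},"k":{"cbe":8,"emx":86,"hc":48},"qad":[32,67,46],"swb":77}}
After op 5 (replace /u/k/emx 43): {"ah":11,"ml":[78,[26,69,88,85,20]],"u":{"jf":{"c":20,"dii":44,"vg":6,"w":43},"k":{"cbe":8,"emx":43,"hc":48},"qad":[32,67,46],"swb":77}}
After op 6 (remove /ml/1/3): {"ah":11,"ml":[78,[26,69,88,20]],"u":{"jf":{"c":20,"dii":44,"vg":6,"w":43},"k":{"cbe":8,"emx":43,"hc":48},"qad":[32,67,46],"swb":77}}
After op 7 (add /q 91): {"ah":11,"ml":[78,[26,69,88,20]],"q":91,"u":{"jf":{"c":20,"dii":44,"vg":6,"w":43},"k":{"cbe":8,"emx":43,"hc":48},"qad":[32,67,46],"swb":77}}
After op 8 (replace /ml/1 1): {"ah":11,"ml":[78,1],"q":91,"u":{"jf":{"c":20,"dii":44,"vg":6,"w":43},"k":{"cbe":8,"emx":43,"hc":48},"qad":[32,67,46],"swb":77}}
After op 9 (add /u/n 71): {"ah":11,"ml":[78,1],"q":91,"u":{"jf":{"c":20,"dii":44,"vg":6,"w":43},"k":{"cbe":8,"emx":43,"hc":48},"n":71,"qad":[32,67,46],"swb":77}}
Size at path /u/jf: 4

Answer: 4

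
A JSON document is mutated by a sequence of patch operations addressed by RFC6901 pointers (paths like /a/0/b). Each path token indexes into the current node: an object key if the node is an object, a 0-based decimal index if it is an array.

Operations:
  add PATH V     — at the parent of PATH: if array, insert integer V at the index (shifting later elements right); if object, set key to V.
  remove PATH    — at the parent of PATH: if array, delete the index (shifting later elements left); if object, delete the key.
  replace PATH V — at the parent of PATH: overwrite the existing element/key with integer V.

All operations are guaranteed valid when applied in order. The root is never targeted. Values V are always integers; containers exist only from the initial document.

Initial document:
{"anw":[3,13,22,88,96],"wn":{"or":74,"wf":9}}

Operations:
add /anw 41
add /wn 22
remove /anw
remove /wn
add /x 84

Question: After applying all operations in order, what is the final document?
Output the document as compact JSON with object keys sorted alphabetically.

Answer: {"x":84}

Derivation:
After op 1 (add /anw 41): {"anw":41,"wn":{"or":74,"wf":9}}
After op 2 (add /wn 22): {"anw":41,"wn":22}
After op 3 (remove /anw): {"wn":22}
After op 4 (remove /wn): {}
After op 5 (add /x 84): {"x":84}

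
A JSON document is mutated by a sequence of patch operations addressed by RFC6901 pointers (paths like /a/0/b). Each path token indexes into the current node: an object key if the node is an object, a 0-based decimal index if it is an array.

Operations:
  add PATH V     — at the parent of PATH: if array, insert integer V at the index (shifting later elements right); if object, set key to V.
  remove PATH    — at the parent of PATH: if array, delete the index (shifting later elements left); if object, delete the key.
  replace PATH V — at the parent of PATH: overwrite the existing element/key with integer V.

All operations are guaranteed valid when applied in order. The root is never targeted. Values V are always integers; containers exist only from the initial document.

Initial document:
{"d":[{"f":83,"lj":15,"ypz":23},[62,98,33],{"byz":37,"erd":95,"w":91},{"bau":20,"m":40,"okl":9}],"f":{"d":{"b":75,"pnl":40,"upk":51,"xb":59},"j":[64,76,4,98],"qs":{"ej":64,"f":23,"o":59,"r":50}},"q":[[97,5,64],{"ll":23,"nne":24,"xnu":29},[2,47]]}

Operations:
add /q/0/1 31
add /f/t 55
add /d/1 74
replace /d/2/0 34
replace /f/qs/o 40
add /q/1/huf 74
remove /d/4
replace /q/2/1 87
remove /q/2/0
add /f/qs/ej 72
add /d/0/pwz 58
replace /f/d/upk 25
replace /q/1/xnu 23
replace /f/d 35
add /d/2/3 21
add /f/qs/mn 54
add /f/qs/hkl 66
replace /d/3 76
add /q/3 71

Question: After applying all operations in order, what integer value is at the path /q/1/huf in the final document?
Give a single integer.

Answer: 74

Derivation:
After op 1 (add /q/0/1 31): {"d":[{"f":83,"lj":15,"ypz":23},[62,98,33],{"byz":37,"erd":95,"w":91},{"bau":20,"m":40,"okl":9}],"f":{"d":{"b":75,"pnl":40,"upk":51,"xb":59},"j":[64,76,4,98],"qs":{"ej":64,"f":23,"o":59,"r":50}},"q":[[97,31,5,64],{"ll":23,"nne":24,"xnu":29},[2,47]]}
After op 2 (add /f/t 55): {"d":[{"f":83,"lj":15,"ypz":23},[62,98,33],{"byz":37,"erd":95,"w":91},{"bau":20,"m":40,"okl":9}],"f":{"d":{"b":75,"pnl":40,"upk":51,"xb":59},"j":[64,76,4,98],"qs":{"ej":64,"f":23,"o":59,"r":50},"t":55},"q":[[97,31,5,64],{"ll":23,"nne":24,"xnu":29},[2,47]]}
After op 3 (add /d/1 74): {"d":[{"f":83,"lj":15,"ypz":23},74,[62,98,33],{"byz":37,"erd":95,"w":91},{"bau":20,"m":40,"okl":9}],"f":{"d":{"b":75,"pnl":40,"upk":51,"xb":59},"j":[64,76,4,98],"qs":{"ej":64,"f":23,"o":59,"r":50},"t":55},"q":[[97,31,5,64],{"ll":23,"nne":24,"xnu":29},[2,47]]}
After op 4 (replace /d/2/0 34): {"d":[{"f":83,"lj":15,"ypz":23},74,[34,98,33],{"byz":37,"erd":95,"w":91},{"bau":20,"m":40,"okl":9}],"f":{"d":{"b":75,"pnl":40,"upk":51,"xb":59},"j":[64,76,4,98],"qs":{"ej":64,"f":23,"o":59,"r":50},"t":55},"q":[[97,31,5,64],{"ll":23,"nne":24,"xnu":29},[2,47]]}
After op 5 (replace /f/qs/o 40): {"d":[{"f":83,"lj":15,"ypz":23},74,[34,98,33],{"byz":37,"erd":95,"w":91},{"bau":20,"m":40,"okl":9}],"f":{"d":{"b":75,"pnl":40,"upk":51,"xb":59},"j":[64,76,4,98],"qs":{"ej":64,"f":23,"o":40,"r":50},"t":55},"q":[[97,31,5,64],{"ll":23,"nne":24,"xnu":29},[2,47]]}
After op 6 (add /q/1/huf 74): {"d":[{"f":83,"lj":15,"ypz":23},74,[34,98,33],{"byz":37,"erd":95,"w":91},{"bau":20,"m":40,"okl":9}],"f":{"d":{"b":75,"pnl":40,"upk":51,"xb":59},"j":[64,76,4,98],"qs":{"ej":64,"f":23,"o":40,"r":50},"t":55},"q":[[97,31,5,64],{"huf":74,"ll":23,"nne":24,"xnu":29},[2,47]]}
After op 7 (remove /d/4): {"d":[{"f":83,"lj":15,"ypz":23},74,[34,98,33],{"byz":37,"erd":95,"w":91}],"f":{"d":{"b":75,"pnl":40,"upk":51,"xb":59},"j":[64,76,4,98],"qs":{"ej":64,"f":23,"o":40,"r":50},"t":55},"q":[[97,31,5,64],{"huf":74,"ll":23,"nne":24,"xnu":29},[2,47]]}
After op 8 (replace /q/2/1 87): {"d":[{"f":83,"lj":15,"ypz":23},74,[34,98,33],{"byz":37,"erd":95,"w":91}],"f":{"d":{"b":75,"pnl":40,"upk":51,"xb":59},"j":[64,76,4,98],"qs":{"ej":64,"f":23,"o":40,"r":50},"t":55},"q":[[97,31,5,64],{"huf":74,"ll":23,"nne":24,"xnu":29},[2,87]]}
After op 9 (remove /q/2/0): {"d":[{"f":83,"lj":15,"ypz":23},74,[34,98,33],{"byz":37,"erd":95,"w":91}],"f":{"d":{"b":75,"pnl":40,"upk":51,"xb":59},"j":[64,76,4,98],"qs":{"ej":64,"f":23,"o":40,"r":50},"t":55},"q":[[97,31,5,64],{"huf":74,"ll":23,"nne":24,"xnu":29},[87]]}
After op 10 (add /f/qs/ej 72): {"d":[{"f":83,"lj":15,"ypz":23},74,[34,98,33],{"byz":37,"erd":95,"w":91}],"f":{"d":{"b":75,"pnl":40,"upk":51,"xb":59},"j":[64,76,4,98],"qs":{"ej":72,"f":23,"o":40,"r":50},"t":55},"q":[[97,31,5,64],{"huf":74,"ll":23,"nne":24,"xnu":29},[87]]}
After op 11 (add /d/0/pwz 58): {"d":[{"f":83,"lj":15,"pwz":58,"ypz":23},74,[34,98,33],{"byz":37,"erd":95,"w":91}],"f":{"d":{"b":75,"pnl":40,"upk":51,"xb":59},"j":[64,76,4,98],"qs":{"ej":72,"f":23,"o":40,"r":50},"t":55},"q":[[97,31,5,64],{"huf":74,"ll":23,"nne":24,"xnu":29},[87]]}
After op 12 (replace /f/d/upk 25): {"d":[{"f":83,"lj":15,"pwz":58,"ypz":23},74,[34,98,33],{"byz":37,"erd":95,"w":91}],"f":{"d":{"b":75,"pnl":40,"upk":25,"xb":59},"j":[64,76,4,98],"qs":{"ej":72,"f":23,"o":40,"r":50},"t":55},"q":[[97,31,5,64],{"huf":74,"ll":23,"nne":24,"xnu":29},[87]]}
After op 13 (replace /q/1/xnu 23): {"d":[{"f":83,"lj":15,"pwz":58,"ypz":23},74,[34,98,33],{"byz":37,"erd":95,"w":91}],"f":{"d":{"b":75,"pnl":40,"upk":25,"xb":59},"j":[64,76,4,98],"qs":{"ej":72,"f":23,"o":40,"r":50},"t":55},"q":[[97,31,5,64],{"huf":74,"ll":23,"nne":24,"xnu":23},[87]]}
After op 14 (replace /f/d 35): {"d":[{"f":83,"lj":15,"pwz":58,"ypz":23},74,[34,98,33],{"byz":37,"erd":95,"w":91}],"f":{"d":35,"j":[64,76,4,98],"qs":{"ej":72,"f":23,"o":40,"r":50},"t":55},"q":[[97,31,5,64],{"huf":74,"ll":23,"nne":24,"xnu":23},[87]]}
After op 15 (add /d/2/3 21): {"d":[{"f":83,"lj":15,"pwz":58,"ypz":23},74,[34,98,33,21],{"byz":37,"erd":95,"w":91}],"f":{"d":35,"j":[64,76,4,98],"qs":{"ej":72,"f":23,"o":40,"r":50},"t":55},"q":[[97,31,5,64],{"huf":74,"ll":23,"nne":24,"xnu":23},[87]]}
After op 16 (add /f/qs/mn 54): {"d":[{"f":83,"lj":15,"pwz":58,"ypz":23},74,[34,98,33,21],{"byz":37,"erd":95,"w":91}],"f":{"d":35,"j":[64,76,4,98],"qs":{"ej":72,"f":23,"mn":54,"o":40,"r":50},"t":55},"q":[[97,31,5,64],{"huf":74,"ll":23,"nne":24,"xnu":23},[87]]}
After op 17 (add /f/qs/hkl 66): {"d":[{"f":83,"lj":15,"pwz":58,"ypz":23},74,[34,98,33,21],{"byz":37,"erd":95,"w":91}],"f":{"d":35,"j":[64,76,4,98],"qs":{"ej":72,"f":23,"hkl":66,"mn":54,"o":40,"r":50},"t":55},"q":[[97,31,5,64],{"huf":74,"ll":23,"nne":24,"xnu":23},[87]]}
After op 18 (replace /d/3 76): {"d":[{"f":83,"lj":15,"pwz":58,"ypz":23},74,[34,98,33,21],76],"f":{"d":35,"j":[64,76,4,98],"qs":{"ej":72,"f":23,"hkl":66,"mn":54,"o":40,"r":50},"t":55},"q":[[97,31,5,64],{"huf":74,"ll":23,"nne":24,"xnu":23},[87]]}
After op 19 (add /q/3 71): {"d":[{"f":83,"lj":15,"pwz":58,"ypz":23},74,[34,98,33,21],76],"f":{"d":35,"j":[64,76,4,98],"qs":{"ej":72,"f":23,"hkl":66,"mn":54,"o":40,"r":50},"t":55},"q":[[97,31,5,64],{"huf":74,"ll":23,"nne":24,"xnu":23},[87],71]}
Value at /q/1/huf: 74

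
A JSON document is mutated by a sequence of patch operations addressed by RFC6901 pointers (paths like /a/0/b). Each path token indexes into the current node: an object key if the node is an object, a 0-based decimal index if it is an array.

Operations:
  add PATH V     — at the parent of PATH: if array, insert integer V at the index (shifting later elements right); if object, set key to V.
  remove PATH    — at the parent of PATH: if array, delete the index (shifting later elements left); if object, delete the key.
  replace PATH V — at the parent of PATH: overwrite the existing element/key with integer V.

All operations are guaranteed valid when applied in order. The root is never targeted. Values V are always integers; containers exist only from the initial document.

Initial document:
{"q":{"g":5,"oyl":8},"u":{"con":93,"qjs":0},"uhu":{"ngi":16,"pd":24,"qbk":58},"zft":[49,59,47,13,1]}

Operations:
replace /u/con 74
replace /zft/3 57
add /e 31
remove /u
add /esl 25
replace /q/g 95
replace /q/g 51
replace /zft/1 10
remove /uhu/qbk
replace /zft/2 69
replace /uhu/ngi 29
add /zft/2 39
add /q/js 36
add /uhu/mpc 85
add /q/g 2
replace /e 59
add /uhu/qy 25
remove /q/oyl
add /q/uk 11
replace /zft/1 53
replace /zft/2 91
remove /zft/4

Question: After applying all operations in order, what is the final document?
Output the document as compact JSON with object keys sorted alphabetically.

Answer: {"e":59,"esl":25,"q":{"g":2,"js":36,"uk":11},"uhu":{"mpc":85,"ngi":29,"pd":24,"qy":25},"zft":[49,53,91,69,1]}

Derivation:
After op 1 (replace /u/con 74): {"q":{"g":5,"oyl":8},"u":{"con":74,"qjs":0},"uhu":{"ngi":16,"pd":24,"qbk":58},"zft":[49,59,47,13,1]}
After op 2 (replace /zft/3 57): {"q":{"g":5,"oyl":8},"u":{"con":74,"qjs":0},"uhu":{"ngi":16,"pd":24,"qbk":58},"zft":[49,59,47,57,1]}
After op 3 (add /e 31): {"e":31,"q":{"g":5,"oyl":8},"u":{"con":74,"qjs":0},"uhu":{"ngi":16,"pd":24,"qbk":58},"zft":[49,59,47,57,1]}
After op 4 (remove /u): {"e":31,"q":{"g":5,"oyl":8},"uhu":{"ngi":16,"pd":24,"qbk":58},"zft":[49,59,47,57,1]}
After op 5 (add /esl 25): {"e":31,"esl":25,"q":{"g":5,"oyl":8},"uhu":{"ngi":16,"pd":24,"qbk":58},"zft":[49,59,47,57,1]}
After op 6 (replace /q/g 95): {"e":31,"esl":25,"q":{"g":95,"oyl":8},"uhu":{"ngi":16,"pd":24,"qbk":58},"zft":[49,59,47,57,1]}
After op 7 (replace /q/g 51): {"e":31,"esl":25,"q":{"g":51,"oyl":8},"uhu":{"ngi":16,"pd":24,"qbk":58},"zft":[49,59,47,57,1]}
After op 8 (replace /zft/1 10): {"e":31,"esl":25,"q":{"g":51,"oyl":8},"uhu":{"ngi":16,"pd":24,"qbk":58},"zft":[49,10,47,57,1]}
After op 9 (remove /uhu/qbk): {"e":31,"esl":25,"q":{"g":51,"oyl":8},"uhu":{"ngi":16,"pd":24},"zft":[49,10,47,57,1]}
After op 10 (replace /zft/2 69): {"e":31,"esl":25,"q":{"g":51,"oyl":8},"uhu":{"ngi":16,"pd":24},"zft":[49,10,69,57,1]}
After op 11 (replace /uhu/ngi 29): {"e":31,"esl":25,"q":{"g":51,"oyl":8},"uhu":{"ngi":29,"pd":24},"zft":[49,10,69,57,1]}
After op 12 (add /zft/2 39): {"e":31,"esl":25,"q":{"g":51,"oyl":8},"uhu":{"ngi":29,"pd":24},"zft":[49,10,39,69,57,1]}
After op 13 (add /q/js 36): {"e":31,"esl":25,"q":{"g":51,"js":36,"oyl":8},"uhu":{"ngi":29,"pd":24},"zft":[49,10,39,69,57,1]}
After op 14 (add /uhu/mpc 85): {"e":31,"esl":25,"q":{"g":51,"js":36,"oyl":8},"uhu":{"mpc":85,"ngi":29,"pd":24},"zft":[49,10,39,69,57,1]}
After op 15 (add /q/g 2): {"e":31,"esl":25,"q":{"g":2,"js":36,"oyl":8},"uhu":{"mpc":85,"ngi":29,"pd":24},"zft":[49,10,39,69,57,1]}
After op 16 (replace /e 59): {"e":59,"esl":25,"q":{"g":2,"js":36,"oyl":8},"uhu":{"mpc":85,"ngi":29,"pd":24},"zft":[49,10,39,69,57,1]}
After op 17 (add /uhu/qy 25): {"e":59,"esl":25,"q":{"g":2,"js":36,"oyl":8},"uhu":{"mpc":85,"ngi":29,"pd":24,"qy":25},"zft":[49,10,39,69,57,1]}
After op 18 (remove /q/oyl): {"e":59,"esl":25,"q":{"g":2,"js":36},"uhu":{"mpc":85,"ngi":29,"pd":24,"qy":25},"zft":[49,10,39,69,57,1]}
After op 19 (add /q/uk 11): {"e":59,"esl":25,"q":{"g":2,"js":36,"uk":11},"uhu":{"mpc":85,"ngi":29,"pd":24,"qy":25},"zft":[49,10,39,69,57,1]}
After op 20 (replace /zft/1 53): {"e":59,"esl":25,"q":{"g":2,"js":36,"uk":11},"uhu":{"mpc":85,"ngi":29,"pd":24,"qy":25},"zft":[49,53,39,69,57,1]}
After op 21 (replace /zft/2 91): {"e":59,"esl":25,"q":{"g":2,"js":36,"uk":11},"uhu":{"mpc":85,"ngi":29,"pd":24,"qy":25},"zft":[49,53,91,69,57,1]}
After op 22 (remove /zft/4): {"e":59,"esl":25,"q":{"g":2,"js":36,"uk":11},"uhu":{"mpc":85,"ngi":29,"pd":24,"qy":25},"zft":[49,53,91,69,1]}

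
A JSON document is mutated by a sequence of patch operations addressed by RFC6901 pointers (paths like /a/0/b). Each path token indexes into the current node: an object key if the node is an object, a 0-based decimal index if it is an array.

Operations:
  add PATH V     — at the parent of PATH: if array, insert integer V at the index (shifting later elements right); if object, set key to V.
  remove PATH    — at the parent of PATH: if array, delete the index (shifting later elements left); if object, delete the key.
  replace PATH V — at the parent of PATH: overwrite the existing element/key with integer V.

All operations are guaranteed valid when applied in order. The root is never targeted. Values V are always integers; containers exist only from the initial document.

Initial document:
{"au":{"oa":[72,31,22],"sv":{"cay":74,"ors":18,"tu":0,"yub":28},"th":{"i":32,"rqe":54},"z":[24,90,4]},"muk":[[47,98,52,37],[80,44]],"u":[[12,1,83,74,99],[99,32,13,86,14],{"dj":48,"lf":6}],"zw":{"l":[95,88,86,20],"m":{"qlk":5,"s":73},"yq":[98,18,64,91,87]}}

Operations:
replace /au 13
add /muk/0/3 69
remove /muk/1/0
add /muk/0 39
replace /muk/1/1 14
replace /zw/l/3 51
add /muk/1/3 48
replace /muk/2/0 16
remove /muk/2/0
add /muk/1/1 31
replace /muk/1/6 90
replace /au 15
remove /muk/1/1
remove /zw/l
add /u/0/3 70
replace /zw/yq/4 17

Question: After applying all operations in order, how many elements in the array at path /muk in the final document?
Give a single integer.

After op 1 (replace /au 13): {"au":13,"muk":[[47,98,52,37],[80,44]],"u":[[12,1,83,74,99],[99,32,13,86,14],{"dj":48,"lf":6}],"zw":{"l":[95,88,86,20],"m":{"qlk":5,"s":73},"yq":[98,18,64,91,87]}}
After op 2 (add /muk/0/3 69): {"au":13,"muk":[[47,98,52,69,37],[80,44]],"u":[[12,1,83,74,99],[99,32,13,86,14],{"dj":48,"lf":6}],"zw":{"l":[95,88,86,20],"m":{"qlk":5,"s":73},"yq":[98,18,64,91,87]}}
After op 3 (remove /muk/1/0): {"au":13,"muk":[[47,98,52,69,37],[44]],"u":[[12,1,83,74,99],[99,32,13,86,14],{"dj":48,"lf":6}],"zw":{"l":[95,88,86,20],"m":{"qlk":5,"s":73},"yq":[98,18,64,91,87]}}
After op 4 (add /muk/0 39): {"au":13,"muk":[39,[47,98,52,69,37],[44]],"u":[[12,1,83,74,99],[99,32,13,86,14],{"dj":48,"lf":6}],"zw":{"l":[95,88,86,20],"m":{"qlk":5,"s":73},"yq":[98,18,64,91,87]}}
After op 5 (replace /muk/1/1 14): {"au":13,"muk":[39,[47,14,52,69,37],[44]],"u":[[12,1,83,74,99],[99,32,13,86,14],{"dj":48,"lf":6}],"zw":{"l":[95,88,86,20],"m":{"qlk":5,"s":73},"yq":[98,18,64,91,87]}}
After op 6 (replace /zw/l/3 51): {"au":13,"muk":[39,[47,14,52,69,37],[44]],"u":[[12,1,83,74,99],[99,32,13,86,14],{"dj":48,"lf":6}],"zw":{"l":[95,88,86,51],"m":{"qlk":5,"s":73},"yq":[98,18,64,91,87]}}
After op 7 (add /muk/1/3 48): {"au":13,"muk":[39,[47,14,52,48,69,37],[44]],"u":[[12,1,83,74,99],[99,32,13,86,14],{"dj":48,"lf":6}],"zw":{"l":[95,88,86,51],"m":{"qlk":5,"s":73},"yq":[98,18,64,91,87]}}
After op 8 (replace /muk/2/0 16): {"au":13,"muk":[39,[47,14,52,48,69,37],[16]],"u":[[12,1,83,74,99],[99,32,13,86,14],{"dj":48,"lf":6}],"zw":{"l":[95,88,86,51],"m":{"qlk":5,"s":73},"yq":[98,18,64,91,87]}}
After op 9 (remove /muk/2/0): {"au":13,"muk":[39,[47,14,52,48,69,37],[]],"u":[[12,1,83,74,99],[99,32,13,86,14],{"dj":48,"lf":6}],"zw":{"l":[95,88,86,51],"m":{"qlk":5,"s":73},"yq":[98,18,64,91,87]}}
After op 10 (add /muk/1/1 31): {"au":13,"muk":[39,[47,31,14,52,48,69,37],[]],"u":[[12,1,83,74,99],[99,32,13,86,14],{"dj":48,"lf":6}],"zw":{"l":[95,88,86,51],"m":{"qlk":5,"s":73},"yq":[98,18,64,91,87]}}
After op 11 (replace /muk/1/6 90): {"au":13,"muk":[39,[47,31,14,52,48,69,90],[]],"u":[[12,1,83,74,99],[99,32,13,86,14],{"dj":48,"lf":6}],"zw":{"l":[95,88,86,51],"m":{"qlk":5,"s":73},"yq":[98,18,64,91,87]}}
After op 12 (replace /au 15): {"au":15,"muk":[39,[47,31,14,52,48,69,90],[]],"u":[[12,1,83,74,99],[99,32,13,86,14],{"dj":48,"lf":6}],"zw":{"l":[95,88,86,51],"m":{"qlk":5,"s":73},"yq":[98,18,64,91,87]}}
After op 13 (remove /muk/1/1): {"au":15,"muk":[39,[47,14,52,48,69,90],[]],"u":[[12,1,83,74,99],[99,32,13,86,14],{"dj":48,"lf":6}],"zw":{"l":[95,88,86,51],"m":{"qlk":5,"s":73},"yq":[98,18,64,91,87]}}
After op 14 (remove /zw/l): {"au":15,"muk":[39,[47,14,52,48,69,90],[]],"u":[[12,1,83,74,99],[99,32,13,86,14],{"dj":48,"lf":6}],"zw":{"m":{"qlk":5,"s":73},"yq":[98,18,64,91,87]}}
After op 15 (add /u/0/3 70): {"au":15,"muk":[39,[47,14,52,48,69,90],[]],"u":[[12,1,83,70,74,99],[99,32,13,86,14],{"dj":48,"lf":6}],"zw":{"m":{"qlk":5,"s":73},"yq":[98,18,64,91,87]}}
After op 16 (replace /zw/yq/4 17): {"au":15,"muk":[39,[47,14,52,48,69,90],[]],"u":[[12,1,83,70,74,99],[99,32,13,86,14],{"dj":48,"lf":6}],"zw":{"m":{"qlk":5,"s":73},"yq":[98,18,64,91,17]}}
Size at path /muk: 3

Answer: 3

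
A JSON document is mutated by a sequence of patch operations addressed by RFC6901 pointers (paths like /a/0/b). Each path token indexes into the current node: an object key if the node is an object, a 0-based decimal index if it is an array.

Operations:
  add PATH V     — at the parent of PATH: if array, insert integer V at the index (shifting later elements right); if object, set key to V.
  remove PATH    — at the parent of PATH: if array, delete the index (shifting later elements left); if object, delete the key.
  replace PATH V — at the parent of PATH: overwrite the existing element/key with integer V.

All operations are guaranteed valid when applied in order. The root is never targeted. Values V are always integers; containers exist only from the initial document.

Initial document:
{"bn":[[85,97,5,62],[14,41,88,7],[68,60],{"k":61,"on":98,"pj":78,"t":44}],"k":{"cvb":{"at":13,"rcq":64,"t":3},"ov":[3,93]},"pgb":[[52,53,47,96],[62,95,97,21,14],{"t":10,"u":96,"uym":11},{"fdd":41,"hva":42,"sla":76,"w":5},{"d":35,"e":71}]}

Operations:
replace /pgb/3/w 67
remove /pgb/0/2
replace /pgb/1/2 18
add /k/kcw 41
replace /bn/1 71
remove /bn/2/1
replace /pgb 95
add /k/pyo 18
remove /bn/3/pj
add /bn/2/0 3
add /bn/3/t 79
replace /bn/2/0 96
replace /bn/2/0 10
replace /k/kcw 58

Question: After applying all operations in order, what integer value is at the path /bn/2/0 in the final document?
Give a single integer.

Answer: 10

Derivation:
After op 1 (replace /pgb/3/w 67): {"bn":[[85,97,5,62],[14,41,88,7],[68,60],{"k":61,"on":98,"pj":78,"t":44}],"k":{"cvb":{"at":13,"rcq":64,"t":3},"ov":[3,93]},"pgb":[[52,53,47,96],[62,95,97,21,14],{"t":10,"u":96,"uym":11},{"fdd":41,"hva":42,"sla":76,"w":67},{"d":35,"e":71}]}
After op 2 (remove /pgb/0/2): {"bn":[[85,97,5,62],[14,41,88,7],[68,60],{"k":61,"on":98,"pj":78,"t":44}],"k":{"cvb":{"at":13,"rcq":64,"t":3},"ov":[3,93]},"pgb":[[52,53,96],[62,95,97,21,14],{"t":10,"u":96,"uym":11},{"fdd":41,"hva":42,"sla":76,"w":67},{"d":35,"e":71}]}
After op 3 (replace /pgb/1/2 18): {"bn":[[85,97,5,62],[14,41,88,7],[68,60],{"k":61,"on":98,"pj":78,"t":44}],"k":{"cvb":{"at":13,"rcq":64,"t":3},"ov":[3,93]},"pgb":[[52,53,96],[62,95,18,21,14],{"t":10,"u":96,"uym":11},{"fdd":41,"hva":42,"sla":76,"w":67},{"d":35,"e":71}]}
After op 4 (add /k/kcw 41): {"bn":[[85,97,5,62],[14,41,88,7],[68,60],{"k":61,"on":98,"pj":78,"t":44}],"k":{"cvb":{"at":13,"rcq":64,"t":3},"kcw":41,"ov":[3,93]},"pgb":[[52,53,96],[62,95,18,21,14],{"t":10,"u":96,"uym":11},{"fdd":41,"hva":42,"sla":76,"w":67},{"d":35,"e":71}]}
After op 5 (replace /bn/1 71): {"bn":[[85,97,5,62],71,[68,60],{"k":61,"on":98,"pj":78,"t":44}],"k":{"cvb":{"at":13,"rcq":64,"t":3},"kcw":41,"ov":[3,93]},"pgb":[[52,53,96],[62,95,18,21,14],{"t":10,"u":96,"uym":11},{"fdd":41,"hva":42,"sla":76,"w":67},{"d":35,"e":71}]}
After op 6 (remove /bn/2/1): {"bn":[[85,97,5,62],71,[68],{"k":61,"on":98,"pj":78,"t":44}],"k":{"cvb":{"at":13,"rcq":64,"t":3},"kcw":41,"ov":[3,93]},"pgb":[[52,53,96],[62,95,18,21,14],{"t":10,"u":96,"uym":11},{"fdd":41,"hva":42,"sla":76,"w":67},{"d":35,"e":71}]}
After op 7 (replace /pgb 95): {"bn":[[85,97,5,62],71,[68],{"k":61,"on":98,"pj":78,"t":44}],"k":{"cvb":{"at":13,"rcq":64,"t":3},"kcw":41,"ov":[3,93]},"pgb":95}
After op 8 (add /k/pyo 18): {"bn":[[85,97,5,62],71,[68],{"k":61,"on":98,"pj":78,"t":44}],"k":{"cvb":{"at":13,"rcq":64,"t":3},"kcw":41,"ov":[3,93],"pyo":18},"pgb":95}
After op 9 (remove /bn/3/pj): {"bn":[[85,97,5,62],71,[68],{"k":61,"on":98,"t":44}],"k":{"cvb":{"at":13,"rcq":64,"t":3},"kcw":41,"ov":[3,93],"pyo":18},"pgb":95}
After op 10 (add /bn/2/0 3): {"bn":[[85,97,5,62],71,[3,68],{"k":61,"on":98,"t":44}],"k":{"cvb":{"at":13,"rcq":64,"t":3},"kcw":41,"ov":[3,93],"pyo":18},"pgb":95}
After op 11 (add /bn/3/t 79): {"bn":[[85,97,5,62],71,[3,68],{"k":61,"on":98,"t":79}],"k":{"cvb":{"at":13,"rcq":64,"t":3},"kcw":41,"ov":[3,93],"pyo":18},"pgb":95}
After op 12 (replace /bn/2/0 96): {"bn":[[85,97,5,62],71,[96,68],{"k":61,"on":98,"t":79}],"k":{"cvb":{"at":13,"rcq":64,"t":3},"kcw":41,"ov":[3,93],"pyo":18},"pgb":95}
After op 13 (replace /bn/2/0 10): {"bn":[[85,97,5,62],71,[10,68],{"k":61,"on":98,"t":79}],"k":{"cvb":{"at":13,"rcq":64,"t":3},"kcw":41,"ov":[3,93],"pyo":18},"pgb":95}
After op 14 (replace /k/kcw 58): {"bn":[[85,97,5,62],71,[10,68],{"k":61,"on":98,"t":79}],"k":{"cvb":{"at":13,"rcq":64,"t":3},"kcw":58,"ov":[3,93],"pyo":18},"pgb":95}
Value at /bn/2/0: 10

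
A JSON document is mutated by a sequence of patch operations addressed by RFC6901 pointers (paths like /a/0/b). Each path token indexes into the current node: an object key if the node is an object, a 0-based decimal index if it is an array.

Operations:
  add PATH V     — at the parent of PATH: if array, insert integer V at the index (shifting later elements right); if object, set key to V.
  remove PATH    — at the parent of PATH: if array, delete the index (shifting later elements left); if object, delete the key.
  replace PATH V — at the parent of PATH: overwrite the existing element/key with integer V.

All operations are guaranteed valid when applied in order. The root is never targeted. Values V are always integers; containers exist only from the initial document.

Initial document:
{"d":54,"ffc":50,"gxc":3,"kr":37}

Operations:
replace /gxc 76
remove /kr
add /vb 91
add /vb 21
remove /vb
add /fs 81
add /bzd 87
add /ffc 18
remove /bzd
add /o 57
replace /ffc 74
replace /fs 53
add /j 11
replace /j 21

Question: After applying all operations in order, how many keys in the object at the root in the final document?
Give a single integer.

Answer: 6

Derivation:
After op 1 (replace /gxc 76): {"d":54,"ffc":50,"gxc":76,"kr":37}
After op 2 (remove /kr): {"d":54,"ffc":50,"gxc":76}
After op 3 (add /vb 91): {"d":54,"ffc":50,"gxc":76,"vb":91}
After op 4 (add /vb 21): {"d":54,"ffc":50,"gxc":76,"vb":21}
After op 5 (remove /vb): {"d":54,"ffc":50,"gxc":76}
After op 6 (add /fs 81): {"d":54,"ffc":50,"fs":81,"gxc":76}
After op 7 (add /bzd 87): {"bzd":87,"d":54,"ffc":50,"fs":81,"gxc":76}
After op 8 (add /ffc 18): {"bzd":87,"d":54,"ffc":18,"fs":81,"gxc":76}
After op 9 (remove /bzd): {"d":54,"ffc":18,"fs":81,"gxc":76}
After op 10 (add /o 57): {"d":54,"ffc":18,"fs":81,"gxc":76,"o":57}
After op 11 (replace /ffc 74): {"d":54,"ffc":74,"fs":81,"gxc":76,"o":57}
After op 12 (replace /fs 53): {"d":54,"ffc":74,"fs":53,"gxc":76,"o":57}
After op 13 (add /j 11): {"d":54,"ffc":74,"fs":53,"gxc":76,"j":11,"o":57}
After op 14 (replace /j 21): {"d":54,"ffc":74,"fs":53,"gxc":76,"j":21,"o":57}
Size at the root: 6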